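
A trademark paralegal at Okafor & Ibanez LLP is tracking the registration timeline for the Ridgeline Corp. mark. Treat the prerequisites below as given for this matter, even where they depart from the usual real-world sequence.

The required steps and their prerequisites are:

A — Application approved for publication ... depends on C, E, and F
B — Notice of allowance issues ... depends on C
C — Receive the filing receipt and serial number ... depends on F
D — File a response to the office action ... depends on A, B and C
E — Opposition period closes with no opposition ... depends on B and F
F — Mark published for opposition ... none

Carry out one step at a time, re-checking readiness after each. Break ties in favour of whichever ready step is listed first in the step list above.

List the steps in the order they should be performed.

F, C, B, E, A, D

F has no prerequisites → F first.
Next only C has its prerequisites met → C.
B needed C, now all done → B.
E is the only step now ready → E.
A needed C, E and F, now all done → A.
D needed A, B and C, now all done → D.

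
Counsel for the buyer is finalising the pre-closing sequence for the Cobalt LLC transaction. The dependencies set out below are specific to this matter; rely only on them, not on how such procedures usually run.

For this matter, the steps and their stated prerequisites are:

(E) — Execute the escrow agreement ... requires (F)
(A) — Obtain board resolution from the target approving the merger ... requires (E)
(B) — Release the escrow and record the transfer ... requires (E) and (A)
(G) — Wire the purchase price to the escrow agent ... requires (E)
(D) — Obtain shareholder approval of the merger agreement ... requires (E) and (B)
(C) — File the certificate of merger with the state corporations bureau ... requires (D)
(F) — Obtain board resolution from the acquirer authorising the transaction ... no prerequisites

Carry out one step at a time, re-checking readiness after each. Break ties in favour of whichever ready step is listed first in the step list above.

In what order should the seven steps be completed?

(F), (E), (A), (B), (G), (D), (C)

Only (F) has no prerequisites, so it is first.
(E) needed (F), now all done → (E).
Now (A) and (G) have their prerequisites met. (A) is listed earlier, so (A) next.
(B) now also ready, so the ready set is {(B), (G)}; (B) is listed earlier → (B).
(D) now also ready, so the ready set is {(G), (D)}; (G) is listed earlier → (G).
(D) is the only step now ready → (D).
That leaves (C) as the only ready step → (C).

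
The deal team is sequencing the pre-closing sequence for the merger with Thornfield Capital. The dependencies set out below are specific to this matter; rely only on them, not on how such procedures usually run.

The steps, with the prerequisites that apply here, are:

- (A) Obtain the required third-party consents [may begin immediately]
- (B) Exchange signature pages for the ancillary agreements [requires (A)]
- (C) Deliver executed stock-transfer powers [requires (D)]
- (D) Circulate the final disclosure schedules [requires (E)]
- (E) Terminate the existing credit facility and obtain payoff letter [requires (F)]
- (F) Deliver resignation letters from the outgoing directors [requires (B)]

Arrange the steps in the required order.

Only (A) has no prerequisites, so it is first.
(B) is the only step now ready → (B).
(F) is the only step now ready → (F).
(E) is the only step now ready → (E).
Next only (D) has its prerequisites met → (D).
Next only (C) has its prerequisites met → (C).

(A), (B), (F), (E), (D), (C)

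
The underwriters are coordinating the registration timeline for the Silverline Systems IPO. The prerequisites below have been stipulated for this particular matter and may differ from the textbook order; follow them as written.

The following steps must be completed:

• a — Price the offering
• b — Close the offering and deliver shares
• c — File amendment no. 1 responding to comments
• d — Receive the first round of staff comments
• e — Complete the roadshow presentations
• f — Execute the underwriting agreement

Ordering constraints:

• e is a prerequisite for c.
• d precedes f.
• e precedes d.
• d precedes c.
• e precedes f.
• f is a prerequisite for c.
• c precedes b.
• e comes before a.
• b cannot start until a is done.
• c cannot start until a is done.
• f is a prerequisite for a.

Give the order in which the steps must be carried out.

e, d, f, a, c, b

e is the only step with nothing outstanding, so it goes first.
That leaves d as the only ready step → d.
That leaves f as the only ready step → f.
a is the only step now ready → a.
That leaves c as the only ready step → c.
b needed a and c, now all done → b.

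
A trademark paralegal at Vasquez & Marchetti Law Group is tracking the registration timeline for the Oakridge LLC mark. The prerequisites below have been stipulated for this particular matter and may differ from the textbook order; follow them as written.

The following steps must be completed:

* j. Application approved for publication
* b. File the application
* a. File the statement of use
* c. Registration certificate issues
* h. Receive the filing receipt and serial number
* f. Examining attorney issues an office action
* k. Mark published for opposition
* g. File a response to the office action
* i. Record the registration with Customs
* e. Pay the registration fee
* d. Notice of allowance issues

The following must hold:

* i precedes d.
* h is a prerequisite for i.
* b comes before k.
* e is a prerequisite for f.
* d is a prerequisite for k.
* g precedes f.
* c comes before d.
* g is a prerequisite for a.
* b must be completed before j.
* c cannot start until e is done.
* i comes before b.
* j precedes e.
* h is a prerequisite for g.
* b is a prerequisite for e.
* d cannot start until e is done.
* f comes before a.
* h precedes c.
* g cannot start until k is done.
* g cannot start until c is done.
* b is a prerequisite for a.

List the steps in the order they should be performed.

h, i, b, j, e, c, d, k, g, f, a

Only h has no prerequisites, so it is first.
i is the only step now ready → i.
That leaves b as the only ready step → b.
Next only j has its prerequisites met → j.
e needed j and b, now all done → e.
Next only c has its prerequisites met → c.
Next only d has its prerequisites met → d.
Next only k has its prerequisites met → k.
g is the only step now ready → g.
f needed g and e, now all done → f.
a needed b, f and g, now all done → a.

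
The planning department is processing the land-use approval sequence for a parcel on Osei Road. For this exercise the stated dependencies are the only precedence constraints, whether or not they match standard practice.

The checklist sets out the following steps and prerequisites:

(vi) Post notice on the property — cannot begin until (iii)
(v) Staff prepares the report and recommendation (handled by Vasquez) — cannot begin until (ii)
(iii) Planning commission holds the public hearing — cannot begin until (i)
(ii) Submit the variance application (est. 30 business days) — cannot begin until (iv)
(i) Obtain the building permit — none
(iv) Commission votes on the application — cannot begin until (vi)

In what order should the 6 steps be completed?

(i) (iii) (vi) (iv) (ii) (v)

(i) has no prerequisites → (i) first.
(iii) needed (i), now all done → (iii).
Next only (vi) has its prerequisites met → (vi).
Next only (iv) has its prerequisites met → (iv).
Next only (ii) has its prerequisites met → (ii).
Next only (v) has its prerequisites met → (v).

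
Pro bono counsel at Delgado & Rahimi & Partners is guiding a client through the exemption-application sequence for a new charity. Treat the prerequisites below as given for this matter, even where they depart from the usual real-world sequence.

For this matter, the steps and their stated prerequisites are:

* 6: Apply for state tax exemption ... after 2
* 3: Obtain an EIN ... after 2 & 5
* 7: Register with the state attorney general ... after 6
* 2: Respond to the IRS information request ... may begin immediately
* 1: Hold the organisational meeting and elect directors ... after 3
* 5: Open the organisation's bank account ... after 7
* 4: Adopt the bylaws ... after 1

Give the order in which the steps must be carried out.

2 is the only step with nothing outstanding, so it goes first.
6 needed 2, now all done → 6.
Next only 7 has its prerequisites met → 7.
5 needed 7, now all done → 5.
That leaves 3 as the only ready step → 3.
Next only 1 has its prerequisites met → 1.
Next only 4 has its prerequisites met → 4.

2, 6, 7, 5, 3, 1, 4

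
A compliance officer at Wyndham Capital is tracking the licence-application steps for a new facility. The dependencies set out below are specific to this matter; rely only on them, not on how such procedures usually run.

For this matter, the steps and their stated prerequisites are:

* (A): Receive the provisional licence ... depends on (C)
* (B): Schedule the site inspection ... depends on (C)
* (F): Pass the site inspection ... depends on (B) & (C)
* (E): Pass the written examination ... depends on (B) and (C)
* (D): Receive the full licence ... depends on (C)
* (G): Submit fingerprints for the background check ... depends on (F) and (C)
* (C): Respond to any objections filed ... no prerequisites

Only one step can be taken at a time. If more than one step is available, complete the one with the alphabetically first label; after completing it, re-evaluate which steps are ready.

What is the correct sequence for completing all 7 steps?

(C), (A), (B), (D), (E), (F), (G)

(C) is the only step with nothing outstanding, so it goes first.
Ready: (A), (B) and (D). (A) has the earlier label → (A).
Now (B) and (D) have their prerequisites met. (B) has the earlier label, so (B) next.
Ready: (D), (E) and (F). (D) has the earlier label → (D).
Now (E) and (F) have their prerequisites met. (E) has the earlier label, so (E) next.
That leaves (F) as the only ready step → (F).
That leaves (G) as the only ready step → (G).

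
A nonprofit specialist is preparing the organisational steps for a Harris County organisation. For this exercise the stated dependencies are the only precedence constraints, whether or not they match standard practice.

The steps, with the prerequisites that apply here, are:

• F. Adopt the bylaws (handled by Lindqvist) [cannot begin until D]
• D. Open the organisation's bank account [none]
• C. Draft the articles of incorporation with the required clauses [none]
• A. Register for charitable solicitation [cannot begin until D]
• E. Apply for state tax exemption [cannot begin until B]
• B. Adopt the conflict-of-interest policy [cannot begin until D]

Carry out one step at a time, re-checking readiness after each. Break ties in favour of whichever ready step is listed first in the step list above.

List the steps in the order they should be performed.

D → F → C → A → B → E

Nothing is required for D and C. D is listed earlier → D first.
F, A and B now also ready, so the ready set is {F, C, A, B}; F is listed earlier → F.
Now C, A and B have their prerequisites met. C is listed earlier, so C next.
Now A and B have their prerequisites met. A is listed earlier, so A next.
B is the only step now ready → B.
That leaves E as the only ready step → E.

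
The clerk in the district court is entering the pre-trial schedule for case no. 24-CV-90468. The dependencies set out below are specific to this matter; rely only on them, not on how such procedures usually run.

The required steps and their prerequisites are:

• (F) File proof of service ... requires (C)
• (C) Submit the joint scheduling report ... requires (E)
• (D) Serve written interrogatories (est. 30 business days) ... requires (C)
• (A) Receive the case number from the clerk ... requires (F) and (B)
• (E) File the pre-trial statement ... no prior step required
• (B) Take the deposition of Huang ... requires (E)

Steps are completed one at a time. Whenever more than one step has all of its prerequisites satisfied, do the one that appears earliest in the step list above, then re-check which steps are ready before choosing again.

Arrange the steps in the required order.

(E) → (C) → (F) → (D) → (B) → (A)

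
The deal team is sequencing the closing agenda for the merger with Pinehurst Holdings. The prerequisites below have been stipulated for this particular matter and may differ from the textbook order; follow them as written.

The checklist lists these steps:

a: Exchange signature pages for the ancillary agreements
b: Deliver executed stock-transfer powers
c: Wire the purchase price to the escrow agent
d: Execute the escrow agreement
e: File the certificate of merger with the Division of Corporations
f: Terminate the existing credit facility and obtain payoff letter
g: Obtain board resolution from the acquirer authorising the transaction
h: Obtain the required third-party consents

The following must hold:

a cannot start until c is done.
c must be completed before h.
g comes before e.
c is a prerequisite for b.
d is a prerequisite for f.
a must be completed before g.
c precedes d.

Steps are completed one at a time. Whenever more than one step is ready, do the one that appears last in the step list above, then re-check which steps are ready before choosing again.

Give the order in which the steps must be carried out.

Only c has no prerequisites, so it is first.
Ready: h, d, b and a. h is listed later → h.
Ready: d, b and a. d is listed later → d.
f now also ready, so the ready set is {f, b, a}; f is listed later → f.
Now b and a have their prerequisites met. b is listed later, so b next.
a is the only step now ready → a.
That leaves g as the only ready step → g.
e needed g, now all done → e.

c, h, d, f, b, a, g, e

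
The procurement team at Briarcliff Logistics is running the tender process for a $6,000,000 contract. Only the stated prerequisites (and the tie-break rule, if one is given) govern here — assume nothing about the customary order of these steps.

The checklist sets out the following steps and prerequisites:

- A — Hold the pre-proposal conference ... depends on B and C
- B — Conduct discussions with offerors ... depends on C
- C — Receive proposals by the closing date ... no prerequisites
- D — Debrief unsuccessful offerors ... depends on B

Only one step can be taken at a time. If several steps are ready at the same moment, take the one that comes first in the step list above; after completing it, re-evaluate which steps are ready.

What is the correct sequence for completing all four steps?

Only C has no prerequisites, so it is first.
B needed C, now all done → B.
A and D are both available; A is listed earlier → A.
D is the only step now ready → D.

C → B → A → D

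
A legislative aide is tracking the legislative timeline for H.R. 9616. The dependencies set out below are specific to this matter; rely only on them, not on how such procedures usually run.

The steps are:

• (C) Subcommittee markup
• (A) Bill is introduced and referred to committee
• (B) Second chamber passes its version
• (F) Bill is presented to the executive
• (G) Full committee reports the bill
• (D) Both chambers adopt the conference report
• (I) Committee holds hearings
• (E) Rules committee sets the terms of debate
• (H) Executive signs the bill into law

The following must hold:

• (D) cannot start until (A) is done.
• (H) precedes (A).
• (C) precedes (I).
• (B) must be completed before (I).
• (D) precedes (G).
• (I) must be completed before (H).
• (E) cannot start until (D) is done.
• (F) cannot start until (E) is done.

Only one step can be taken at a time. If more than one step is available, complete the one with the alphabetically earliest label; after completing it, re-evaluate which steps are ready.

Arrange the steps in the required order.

Nothing is required for (B) and (C). (B) has the earlier label → (B) first.
That leaves (C) as the only ready step → (C).
(I) needed (B) and (C), now all done → (I).
(H) needed (I), now all done → (H).
That leaves (A) as the only ready step → (A).
That leaves (D) as the only ready step → (D).
Ready: (E) and (G). (E) has the earlier label → (E).
(F) now also ready, so the ready set is {(F), (G)}; (F) has the earlier label → (F).
(G) needed (D), now all done → (G).

(B) → (C) → (I) → (H) → (A) → (D) → (E) → (F) → (G)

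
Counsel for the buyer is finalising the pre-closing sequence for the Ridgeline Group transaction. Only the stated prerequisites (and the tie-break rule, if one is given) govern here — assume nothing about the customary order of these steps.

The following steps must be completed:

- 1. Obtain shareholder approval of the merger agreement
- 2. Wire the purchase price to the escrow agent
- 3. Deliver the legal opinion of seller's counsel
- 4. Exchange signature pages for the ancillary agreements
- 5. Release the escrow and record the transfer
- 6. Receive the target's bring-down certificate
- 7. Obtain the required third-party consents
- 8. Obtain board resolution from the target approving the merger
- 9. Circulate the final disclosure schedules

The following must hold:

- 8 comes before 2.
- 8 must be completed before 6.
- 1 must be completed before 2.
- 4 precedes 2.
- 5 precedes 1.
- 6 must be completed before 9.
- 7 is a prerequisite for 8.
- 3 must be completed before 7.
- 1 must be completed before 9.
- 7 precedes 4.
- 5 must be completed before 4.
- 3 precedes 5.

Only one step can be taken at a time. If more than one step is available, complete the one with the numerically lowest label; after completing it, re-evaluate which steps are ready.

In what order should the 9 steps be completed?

3 is the only step with nothing outstanding, so it goes first.
Ready: 5 and 7. 5 has the earlier label → 5.
Now 1 and 7 have their prerequisites met. 1 has the earlier label, so 1 next.
7 is the only step now ready → 7.
4 and 8 are both available; 4 has the earlier label → 4.
That leaves 8 as the only ready step → 8.
2 and 6 are both available; 2 has the earlier label → 2.
6 needed 8, now all done → 6.
9 needed 1 and 6, now all done → 9.

3 5 1 7 4 8 2 6 9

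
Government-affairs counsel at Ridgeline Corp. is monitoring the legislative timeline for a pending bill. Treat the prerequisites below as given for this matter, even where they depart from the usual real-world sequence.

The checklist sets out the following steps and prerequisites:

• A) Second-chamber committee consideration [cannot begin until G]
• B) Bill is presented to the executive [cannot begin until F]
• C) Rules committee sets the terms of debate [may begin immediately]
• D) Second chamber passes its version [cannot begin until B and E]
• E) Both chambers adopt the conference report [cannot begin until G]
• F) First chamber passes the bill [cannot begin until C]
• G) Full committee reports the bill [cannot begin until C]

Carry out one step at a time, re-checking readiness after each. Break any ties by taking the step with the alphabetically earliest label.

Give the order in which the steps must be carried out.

C → F → B → G → A → E → D

Only C has no prerequisites, so it is first.
Now F and G have their prerequisites met. F has the earlier label, so F next.
B now also ready, so the ready set is {B, G}; B has the earlier label → B.
G is the only step now ready → G.
A and E are both available; A has the earlier label → A.
E needed G, now all done → E.
Next only D has its prerequisites met → D.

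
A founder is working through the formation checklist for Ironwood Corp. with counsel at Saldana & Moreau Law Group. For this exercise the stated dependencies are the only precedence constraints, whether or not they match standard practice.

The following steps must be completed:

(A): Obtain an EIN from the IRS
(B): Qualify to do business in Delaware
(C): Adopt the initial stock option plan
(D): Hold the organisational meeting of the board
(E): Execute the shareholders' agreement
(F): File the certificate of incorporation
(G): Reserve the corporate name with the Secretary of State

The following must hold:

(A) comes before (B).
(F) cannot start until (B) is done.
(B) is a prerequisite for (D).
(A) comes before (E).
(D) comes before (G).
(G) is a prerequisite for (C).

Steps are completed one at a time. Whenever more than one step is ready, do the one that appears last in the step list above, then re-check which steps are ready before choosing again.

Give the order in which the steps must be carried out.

(A) → (E) → (B) → (F) → (D) → (G) → (C)

(A) has no prerequisites → (A) first.
Ready: (E) and (B). (E) is listed later → (E).
That leaves (B) as the only ready step → (B).
Now (F) and (D) have their prerequisites met. (F) is listed later, so (F) next.
(D) needed (B), now all done → (D).
Next only (G) has its prerequisites met → (G).
That leaves (C) as the only ready step → (C).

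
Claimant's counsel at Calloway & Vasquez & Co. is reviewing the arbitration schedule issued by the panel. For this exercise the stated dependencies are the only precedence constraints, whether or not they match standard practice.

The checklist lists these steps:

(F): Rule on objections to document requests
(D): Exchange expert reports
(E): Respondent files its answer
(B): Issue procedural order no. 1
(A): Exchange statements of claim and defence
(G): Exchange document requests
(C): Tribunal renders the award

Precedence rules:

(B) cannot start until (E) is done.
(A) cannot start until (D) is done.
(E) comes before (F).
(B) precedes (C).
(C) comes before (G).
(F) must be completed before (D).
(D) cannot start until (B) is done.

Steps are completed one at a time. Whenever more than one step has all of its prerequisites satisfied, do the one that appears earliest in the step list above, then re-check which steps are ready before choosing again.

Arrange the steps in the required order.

(E) has no prerequisites → (E) first.
(F) and (B) are both available; (F) is listed earlier → (F).
That leaves (B) as the only ready step → (B).
Now (D) and (C) have their prerequisites met. (D) is listed earlier, so (D) next.
Now (A) and (C) have their prerequisites met. (A) is listed earlier, so (A) next.
Next only (C) has its prerequisites met → (C).
(G) needed (C), now all done → (G).

(E), (F), (B), (D), (A), (C), (G)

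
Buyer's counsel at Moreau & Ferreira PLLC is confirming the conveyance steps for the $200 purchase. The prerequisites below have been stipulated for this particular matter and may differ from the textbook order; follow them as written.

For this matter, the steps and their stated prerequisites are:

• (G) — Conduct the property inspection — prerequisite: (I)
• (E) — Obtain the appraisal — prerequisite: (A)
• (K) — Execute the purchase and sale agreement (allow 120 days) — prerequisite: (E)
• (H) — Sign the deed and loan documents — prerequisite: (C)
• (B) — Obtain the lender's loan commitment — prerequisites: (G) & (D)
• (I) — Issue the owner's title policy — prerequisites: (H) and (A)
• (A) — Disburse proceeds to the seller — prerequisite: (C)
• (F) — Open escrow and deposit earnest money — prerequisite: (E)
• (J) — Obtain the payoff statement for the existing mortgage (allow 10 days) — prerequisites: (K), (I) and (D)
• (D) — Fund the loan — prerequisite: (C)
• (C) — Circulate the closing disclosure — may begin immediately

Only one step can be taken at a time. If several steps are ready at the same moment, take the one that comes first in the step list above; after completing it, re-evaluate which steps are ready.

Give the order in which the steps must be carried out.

(C), (H), (A), (E), (K), (I), (G), (F), (D), (B), (J)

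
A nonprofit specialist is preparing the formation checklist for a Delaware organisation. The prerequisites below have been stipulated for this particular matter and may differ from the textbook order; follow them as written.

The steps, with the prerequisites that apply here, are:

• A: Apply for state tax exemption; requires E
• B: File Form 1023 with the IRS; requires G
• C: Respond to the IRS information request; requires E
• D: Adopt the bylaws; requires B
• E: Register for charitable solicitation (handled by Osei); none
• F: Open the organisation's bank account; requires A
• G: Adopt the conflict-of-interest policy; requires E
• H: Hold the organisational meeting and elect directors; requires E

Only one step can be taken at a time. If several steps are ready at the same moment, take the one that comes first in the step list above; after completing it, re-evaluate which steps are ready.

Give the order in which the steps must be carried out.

E is the only step with nothing outstanding, so it goes first.
Now A, C, G and H have their prerequisites met. A is listed earlier, so A next.
Ready: C, F, G and H. C is listed earlier → C.
Now F, G and H have their prerequisites met. F is listed earlier, so F next.
Ready: G and H. G is listed earlier → G.
B now also ready, so the ready set is {B, H}; B is listed earlier → B.
Ready: D and H. D is listed earlier → D.
Next only H has its prerequisites met → H.

E A C F G B D H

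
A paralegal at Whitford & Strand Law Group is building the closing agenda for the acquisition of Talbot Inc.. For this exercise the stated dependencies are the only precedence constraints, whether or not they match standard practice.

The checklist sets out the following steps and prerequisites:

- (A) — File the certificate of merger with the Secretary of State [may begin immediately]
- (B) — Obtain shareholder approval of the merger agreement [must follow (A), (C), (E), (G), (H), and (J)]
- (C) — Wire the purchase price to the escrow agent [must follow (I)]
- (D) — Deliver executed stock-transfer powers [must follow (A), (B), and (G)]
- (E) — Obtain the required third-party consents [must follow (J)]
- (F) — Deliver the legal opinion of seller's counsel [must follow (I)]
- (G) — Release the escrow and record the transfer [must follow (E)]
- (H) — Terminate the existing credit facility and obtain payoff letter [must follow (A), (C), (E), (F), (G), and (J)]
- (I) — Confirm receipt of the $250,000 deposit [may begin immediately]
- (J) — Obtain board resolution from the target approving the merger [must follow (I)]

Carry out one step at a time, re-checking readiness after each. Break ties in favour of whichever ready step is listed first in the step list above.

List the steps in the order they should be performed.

(A), (I), (C), (F), (J), (E), (G), (H), (B), (D)

(A) and (I) have no prerequisites; (A) is listed earlier, so (A) is first.
(I) is the only step now ready → (I).
Now (C), (F) and (J) have their prerequisites met. (C) is listed earlier, so (C) next.
(F) and (J) are both available; (F) is listed earlier → (F).
(J) needed (I), now all done → (J).
(E) needed (J), now all done → (E).
That leaves (G) as the only ready step → (G).
That leaves (H) as the only ready step → (H).
(B) is the only step now ready → (B).
(D) needed (A), (B) and (G), now all done → (D).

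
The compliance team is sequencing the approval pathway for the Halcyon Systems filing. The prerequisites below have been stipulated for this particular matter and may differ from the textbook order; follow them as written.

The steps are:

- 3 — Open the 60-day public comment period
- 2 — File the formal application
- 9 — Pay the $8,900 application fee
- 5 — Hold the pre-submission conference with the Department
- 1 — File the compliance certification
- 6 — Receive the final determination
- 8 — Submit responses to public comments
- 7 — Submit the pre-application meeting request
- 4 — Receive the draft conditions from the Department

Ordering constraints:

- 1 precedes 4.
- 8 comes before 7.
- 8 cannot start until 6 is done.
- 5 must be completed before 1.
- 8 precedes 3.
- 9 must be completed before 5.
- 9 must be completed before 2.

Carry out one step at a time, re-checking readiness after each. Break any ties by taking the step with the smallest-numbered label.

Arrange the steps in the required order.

Nothing is required for 6 and 9. 6 has the earlier label → 6 first.
8 now also ready, so the ready set is {8, 9}; 8 has the earlier label → 8.
Now 3, 7 and 9 have their prerequisites met. 3 has the earlier label, so 3 next.
Now 7 and 9 have their prerequisites met. 7 has the earlier label, so 7 next.
Next only 9 has its prerequisites met → 9.
2 and 5 are both available; 2 has the earlier label → 2.
Next only 5 has its prerequisites met → 5.
1 is the only step now ready → 1.
4 needed 1, now all done → 4.

6, 8, 3, 7, 9, 2, 5, 1, 4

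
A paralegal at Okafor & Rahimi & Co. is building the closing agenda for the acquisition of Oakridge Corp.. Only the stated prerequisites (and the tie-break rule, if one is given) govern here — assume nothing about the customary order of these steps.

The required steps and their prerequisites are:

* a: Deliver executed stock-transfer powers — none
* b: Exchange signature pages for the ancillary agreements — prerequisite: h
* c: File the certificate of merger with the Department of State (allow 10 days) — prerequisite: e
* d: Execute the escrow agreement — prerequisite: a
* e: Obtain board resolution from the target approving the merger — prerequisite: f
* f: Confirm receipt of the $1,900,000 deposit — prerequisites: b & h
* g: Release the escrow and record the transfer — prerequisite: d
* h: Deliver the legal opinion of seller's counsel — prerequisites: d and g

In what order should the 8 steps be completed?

a is the only step with nothing outstanding, so it goes first.
That leaves d as the only ready step → d.
g needed d, now all done → g.
h is the only step now ready → h.
b needed h, now all done → b.
Next only f has its prerequisites met → f.
e needed f, now all done → e.
That leaves c as the only ready step → c.

a, d, g, h, b, f, e, c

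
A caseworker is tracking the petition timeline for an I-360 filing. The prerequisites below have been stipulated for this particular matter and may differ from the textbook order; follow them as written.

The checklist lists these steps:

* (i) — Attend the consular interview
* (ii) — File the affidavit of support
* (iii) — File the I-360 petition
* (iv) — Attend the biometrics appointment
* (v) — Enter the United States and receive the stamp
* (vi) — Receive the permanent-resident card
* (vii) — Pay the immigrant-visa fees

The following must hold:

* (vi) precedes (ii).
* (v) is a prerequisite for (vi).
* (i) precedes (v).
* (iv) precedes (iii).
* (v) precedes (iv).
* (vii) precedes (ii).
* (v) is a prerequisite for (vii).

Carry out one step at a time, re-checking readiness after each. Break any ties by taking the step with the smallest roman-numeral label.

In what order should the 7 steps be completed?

(i), (v), (iv), (iii), (vi), (vii), (ii)

(i) has no prerequisites → (i) first.
(v) needed (i), now all done → (v).
Now (iv), (vi) and (vii) have their prerequisites met. (iv) has the earlier label, so (iv) next.
(iii) now also ready, so the ready set is {(iii), (vi), (vii)}; (iii) has the earlier label → (iii).
(vi) and (vii) are both available; (vi) has the earlier label → (vi).
(vii) is the only step now ready → (vii).
(ii) is the only step now ready → (ii).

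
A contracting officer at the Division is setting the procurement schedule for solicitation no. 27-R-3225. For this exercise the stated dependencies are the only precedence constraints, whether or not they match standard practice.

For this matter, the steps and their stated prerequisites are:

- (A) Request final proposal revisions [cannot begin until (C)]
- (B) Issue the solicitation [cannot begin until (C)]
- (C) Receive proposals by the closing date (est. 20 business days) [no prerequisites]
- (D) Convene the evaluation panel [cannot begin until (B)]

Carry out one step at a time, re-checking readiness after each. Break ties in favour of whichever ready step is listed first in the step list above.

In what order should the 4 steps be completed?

Only (C) has no prerequisites, so it is first.
(A) and (B) are both available; (A) is listed earlier → (A).
Next only (B) has its prerequisites met → (B).
Next only (D) has its prerequisites met → (D).

(C) (A) (B) (D)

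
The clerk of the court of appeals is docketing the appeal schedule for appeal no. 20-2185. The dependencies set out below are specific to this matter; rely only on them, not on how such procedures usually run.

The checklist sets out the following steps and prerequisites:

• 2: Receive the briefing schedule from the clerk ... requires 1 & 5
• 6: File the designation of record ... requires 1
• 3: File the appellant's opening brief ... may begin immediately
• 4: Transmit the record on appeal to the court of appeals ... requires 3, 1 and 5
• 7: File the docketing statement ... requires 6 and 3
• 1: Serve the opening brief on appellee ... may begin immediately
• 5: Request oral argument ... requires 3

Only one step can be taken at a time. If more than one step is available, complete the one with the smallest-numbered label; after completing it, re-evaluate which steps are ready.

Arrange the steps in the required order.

1 and 3 have no prerequisites; 1 has the earlier label, so 1 is first.
6 now also ready, so the ready set is {3, 6}; 3 has the earlier label → 3.
5 now also ready, so the ready set is {5, 6}; 5 has the earlier label → 5.
Ready: 2, 4 and 6. 2 has the earlier label → 2.
4 and 6 are both available; 4 has the earlier label → 4.
6 needed 1, now all done → 6.
Next only 7 has its prerequisites met → 7.

1, 3, 5, 2, 4, 6, 7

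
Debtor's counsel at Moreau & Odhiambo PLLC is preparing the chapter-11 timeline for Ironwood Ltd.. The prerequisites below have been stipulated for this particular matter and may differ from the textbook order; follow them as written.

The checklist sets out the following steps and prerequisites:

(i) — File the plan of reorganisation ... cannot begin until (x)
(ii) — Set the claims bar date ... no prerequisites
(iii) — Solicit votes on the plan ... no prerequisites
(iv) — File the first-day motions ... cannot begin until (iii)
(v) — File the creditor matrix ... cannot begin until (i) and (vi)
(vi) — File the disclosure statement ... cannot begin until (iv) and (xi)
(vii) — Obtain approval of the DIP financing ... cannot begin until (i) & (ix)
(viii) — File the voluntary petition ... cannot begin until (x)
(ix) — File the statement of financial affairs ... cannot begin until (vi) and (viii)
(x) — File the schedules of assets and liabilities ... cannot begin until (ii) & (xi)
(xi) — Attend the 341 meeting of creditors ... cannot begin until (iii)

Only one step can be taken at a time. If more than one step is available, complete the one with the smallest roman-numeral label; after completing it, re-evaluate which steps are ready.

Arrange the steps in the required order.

Nothing is required for (ii) and (iii). (ii) has the earlier label → (ii) first.
That leaves (iii) as the only ready step → (iii).
Ready: (iv) and (xi). (iv) has the earlier label → (iv).
(xi) needed (iii), now all done → (xi).
Now (vi) and (x) have their prerequisites met. (vi) has the earlier label, so (vi) next.
(x) needed (ii) and (xi), now all done → (x).
Ready: (i) and (viii). (i) has the earlier label → (i).
(v) now also ready, so the ready set is {(v), (viii)}; (v) has the earlier label → (v).
(viii) is the only step now ready → (viii).
Next only (ix) has its prerequisites met → (ix).
(vii) is the only step now ready → (vii).

(ii), (iii), (iv), (xi), (vi), (x), (i), (v), (viii), (ix), (vii)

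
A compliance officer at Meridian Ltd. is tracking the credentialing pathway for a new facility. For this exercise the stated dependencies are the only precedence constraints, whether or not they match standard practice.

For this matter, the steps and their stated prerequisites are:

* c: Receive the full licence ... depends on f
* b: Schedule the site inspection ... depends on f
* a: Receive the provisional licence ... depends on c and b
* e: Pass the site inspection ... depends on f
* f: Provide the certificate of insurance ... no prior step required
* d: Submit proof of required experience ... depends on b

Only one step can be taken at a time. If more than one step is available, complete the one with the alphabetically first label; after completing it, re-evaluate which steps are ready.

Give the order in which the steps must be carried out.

f → b → c → a → d → e

f has no prerequisites → f first.
Ready: b, c and e. b has the earlier label → b.
c, d and e are all available; c has the earlier label → c.
a now also ready, so the ready set is {a, d, e}; a has the earlier label → a.
Ready: d and e. d has the earlier label → d.
e needed f, now all done → e.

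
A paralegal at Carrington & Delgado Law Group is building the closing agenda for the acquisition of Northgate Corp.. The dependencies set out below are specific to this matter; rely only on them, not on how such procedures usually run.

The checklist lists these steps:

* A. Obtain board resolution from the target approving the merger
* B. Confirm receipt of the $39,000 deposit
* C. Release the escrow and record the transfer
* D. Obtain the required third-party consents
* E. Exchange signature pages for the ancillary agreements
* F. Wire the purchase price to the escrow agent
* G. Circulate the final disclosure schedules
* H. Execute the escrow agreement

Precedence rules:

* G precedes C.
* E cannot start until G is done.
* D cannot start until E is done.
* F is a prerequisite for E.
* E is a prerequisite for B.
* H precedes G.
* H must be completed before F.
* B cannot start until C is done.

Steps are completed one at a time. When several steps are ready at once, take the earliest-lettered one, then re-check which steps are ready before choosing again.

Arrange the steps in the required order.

A, H, F, G, C, E, B, D

A and H have no prerequisites; A has the earlier label, so A is first.
That leaves H as the only ready step → H.
F and G are both available; F has the earlier label → F.
G is the only step now ready → G.
C and E are both available; C has the earlier label → C.
E is the only step now ready → E.
Ready: B and D. B has the earlier label → B.
Next only D has its prerequisites met → D.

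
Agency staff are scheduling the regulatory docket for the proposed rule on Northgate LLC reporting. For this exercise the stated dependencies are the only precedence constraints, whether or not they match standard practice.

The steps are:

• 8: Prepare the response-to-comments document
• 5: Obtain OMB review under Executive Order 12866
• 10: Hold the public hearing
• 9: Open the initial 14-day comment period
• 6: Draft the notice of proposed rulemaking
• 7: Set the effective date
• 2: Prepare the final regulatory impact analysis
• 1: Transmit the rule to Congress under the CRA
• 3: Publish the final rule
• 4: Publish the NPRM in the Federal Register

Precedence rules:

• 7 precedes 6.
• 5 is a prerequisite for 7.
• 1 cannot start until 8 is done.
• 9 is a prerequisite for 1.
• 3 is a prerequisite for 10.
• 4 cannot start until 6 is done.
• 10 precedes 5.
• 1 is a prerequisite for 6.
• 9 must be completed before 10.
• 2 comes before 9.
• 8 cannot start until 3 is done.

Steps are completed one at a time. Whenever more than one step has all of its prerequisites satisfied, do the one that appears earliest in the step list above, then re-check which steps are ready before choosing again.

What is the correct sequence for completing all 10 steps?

2 9 3 8 10 5 7 1 6 4

2 and 3 have no prerequisites; 2 is listed earlier, so 2 is first.
Now 9 and 3 have their prerequisites met. 9 is listed earlier, so 9 next.
Next only 3 has its prerequisites met → 3.
8 and 10 are both available; 8 is listed earlier → 8.
1 now also ready, so the ready set is {10, 1}; 10 is listed earlier → 10.
Now 5 and 1 have their prerequisites met. 5 is listed earlier, so 5 next.
Now 7 and 1 have their prerequisites met. 7 is listed earlier, so 7 next.
Next only 1 has its prerequisites met → 1.
Next only 6 has its prerequisites met → 6.
4 needed 6, now all done → 4.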